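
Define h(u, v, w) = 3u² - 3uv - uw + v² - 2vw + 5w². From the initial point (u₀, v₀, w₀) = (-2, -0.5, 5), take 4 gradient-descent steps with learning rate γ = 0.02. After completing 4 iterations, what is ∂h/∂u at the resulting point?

-7.43217824

∇h = (6u - 3v - w, -3u + 2v - 2w, -u - 2v + 10w)
Step 1: at (-2, -0.5, 5), ∇h = (-15.5, -5, 53) → (-2, -0.5, 5) − 0.02·(-15.5, -5, 53) = (-1.69, -0.4, 3.94)
Step 2: at (-1.69, -0.4, 3.94), ∇h = (-12.88, -3.61, 41.89) → (-1.69, -0.4, 3.94) − 0.02·(-12.88, -3.61, 41.89) = (-1.4324, -0.3278, 3.1022)
Step 3: at (-1.4324, -0.3278, 3.1022), ∇h = (-10.7132, -2.5628, 33.11) → (-1.4324, -0.3278, 3.1022) − 0.02·(-10.7132, -2.5628, 33.11) = (-1.218136, -0.276544, 2.44)
Step 4: at (-1.218136, -0.276544, 2.44), ∇h = (-8.919184, -1.77868, 26.171224) → (-1.218136, -0.276544, 2.44) − 0.02·(-8.919184, -1.77868, 26.171224) = (-1.03975232, -0.2409704, 1.91657552)
∂h/∂u at (-1.03975232, -0.2409704, 1.91657552) = -7.43217824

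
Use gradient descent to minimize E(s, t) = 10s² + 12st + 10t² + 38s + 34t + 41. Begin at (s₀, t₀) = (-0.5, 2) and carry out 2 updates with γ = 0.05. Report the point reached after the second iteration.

(-1.06, 0.16)

∇E = (20s + 12t + 38, 12s + 20t + 34)
(s₁, t₁) = (-0.5, 2) − 0.05·(52, 68) = (-3.1, -1.4)
(s₂, t₂) = (-3.1, -1.4) − 0.05·(-40.8, -31.2) = (-1.06, 0.16)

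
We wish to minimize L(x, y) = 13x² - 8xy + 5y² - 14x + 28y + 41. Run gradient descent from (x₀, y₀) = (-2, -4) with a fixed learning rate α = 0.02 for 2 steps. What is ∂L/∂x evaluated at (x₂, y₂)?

∇L = (26x - 8y - 14, -8x + 10y + 28)
Step 1: at (-2, -4), ∇L = (-34, 4) → (-2, -4) − 0.02·(-34, 4) = (-1.32, -4.08)
Step 2: at (-1.32, -4.08), ∇L = (-15.68, -2.24) → (-1.32, -4.08) − 0.02·(-15.68, -2.24) = (-1.0064, -4.0352)
∂L/∂x at (-1.0064, -4.0352) = -7.8848

-7.8848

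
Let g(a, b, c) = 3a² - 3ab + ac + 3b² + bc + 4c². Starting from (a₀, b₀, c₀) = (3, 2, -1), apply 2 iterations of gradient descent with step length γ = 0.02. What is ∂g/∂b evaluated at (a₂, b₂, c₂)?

2.8296

∇g = (6a - 3b + c, -3a + 6b + c, a + b + 8c)
(a₁, b₁, c₁) = (3, 2, -1) − 0.02·(11, 2, -3) = (2.78, 1.96, -0.94)
(a₂, b₂, c₂) = (2.78, 1.96, -0.94) − 0.02·(9.86, 2.48, -2.78) = (2.5828, 1.9104, -0.8844)
∂g/∂b at (2.5828, 1.9104, -0.8844) = 2.8296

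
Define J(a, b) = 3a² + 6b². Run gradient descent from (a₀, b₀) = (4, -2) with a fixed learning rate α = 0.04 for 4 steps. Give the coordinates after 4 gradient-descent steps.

(1.33448704, -0.14623232)

∇J = (6a, 12b)
(a₁, b₁) = (4, -2) − 0.04·(24, -24) = (3.04, -1.04)
(a₂, b₂) = (3.04, -1.04) − 0.04·(18.24, -12.48) = (2.3104, -0.5408)
(a₃, b₃) = (2.3104, -0.5408) − 0.04·(13.8624, -6.4896) = (1.755904, -0.281216)
(a₄, b₄) = (1.755904, -0.281216) − 0.04·(10.535424, -3.374592) = (1.33448704, -0.14623232)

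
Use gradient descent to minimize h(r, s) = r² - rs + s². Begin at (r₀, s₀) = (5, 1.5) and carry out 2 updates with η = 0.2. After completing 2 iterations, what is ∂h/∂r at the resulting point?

∇h = (2r - s, -r + 2s)
(r₁, s₁) = (5, 1.5) − 0.2·(8.5, -2) = (3.3, 1.9)
(r₂, s₂) = (3.3, 1.9) − 0.2·(4.7, 0.5) = (2.36, 1.8)
∂h/∂r at (2.36, 1.8) = 2.92

2.92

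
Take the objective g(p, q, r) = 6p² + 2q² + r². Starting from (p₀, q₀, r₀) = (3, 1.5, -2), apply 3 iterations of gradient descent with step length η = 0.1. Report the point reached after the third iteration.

(-0.024, 0.324, -1.024)

∇g = (12p, 4q, 2r)
(p₁, q₁, r₁) = (3, 1.5, -2) − 0.1·(36, 6, -4) = (-0.6, 0.9, -1.6)
(p₂, q₂, r₂) = (-0.6, 0.9, -1.6) − 0.1·(-7.2, 3.6, -3.2) = (0.12, 0.54, -1.28)
(p₃, q₃, r₃) = (0.12, 0.54, -1.28) − 0.1·(1.44, 2.16, -2.56) = (-0.024, 0.324, -1.024)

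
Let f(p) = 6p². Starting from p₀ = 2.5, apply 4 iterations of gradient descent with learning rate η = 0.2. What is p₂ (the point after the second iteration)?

f′(p) = 12p
Step 1: f′(2.5) = 30; p₁ = 2.5 − 0.2·30 = -3.5
Step 2: f′(-3.5) = -42; p₂ = -3.5 − 0.2·(-42) = 4.9

4.9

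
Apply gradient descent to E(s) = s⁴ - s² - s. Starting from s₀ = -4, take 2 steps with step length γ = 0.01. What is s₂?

E′(s) = 4s³ - 2s - 1
Step 1: E′(-4) = -249; s₁ = -4 − 0.01·(-249) = -1.51
Step 2: E′(-1.51) = -11.751804; s₂ = -1.51 − 0.01·(-11.751804) = -1.39248196

-1.39248196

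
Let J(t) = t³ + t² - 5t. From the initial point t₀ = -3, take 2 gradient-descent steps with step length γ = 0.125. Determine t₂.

-12.5

J′(t) = 3t² + 2t - 5
Step 1: J′(-3) = 16; t₁ = -3 − 0.125·16 = -5
Step 2: J′(-5) = 60; t₂ = -5 − 0.125·60 = -12.5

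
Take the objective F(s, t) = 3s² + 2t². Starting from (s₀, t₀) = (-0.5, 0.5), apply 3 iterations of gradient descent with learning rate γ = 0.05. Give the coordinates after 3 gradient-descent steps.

∇F = (6s, 4t)
Step 1: at (-0.5, 0.5), ∇F = (-3, 2) → (-0.5, 0.5) − 0.05·(-3, 2) = (-0.35, 0.4)
Step 2: at (-0.35, 0.4), ∇F = (-2.1, 1.6) → (-0.35, 0.4) − 0.05·(-2.1, 1.6) = (-0.245, 0.32)
Step 3: at (-0.245, 0.32), ∇F = (-1.47, 1.28) → (-0.245, 0.32) − 0.05·(-1.47, 1.28) = (-0.1715, 0.256)

(-0.1715, 0.256)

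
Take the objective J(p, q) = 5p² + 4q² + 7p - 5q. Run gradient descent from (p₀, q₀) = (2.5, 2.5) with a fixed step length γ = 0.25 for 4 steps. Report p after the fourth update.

∇J = (10p + 7, 8q - 5)
Step 1: at (2.5, 2.5), ∇J = (32, 15) → (2.5, 2.5) − 0.25·(32, 15) = (-5.5, -1.25)
Step 2: at (-5.5, -1.25), ∇J = (-48, -15) → (-5.5, -1.25) − 0.25·(-48, -15) = (6.5, 2.5)
Step 3: at (6.5, 2.5), ∇J = (72, 15) → (6.5, 2.5) − 0.25·(72, 15) = (-11.5, -1.25)
Step 4: at (-11.5, -1.25), ∇J = (-108, -15) → (-11.5, -1.25) − 0.25·(-108, -15) = (15.5, 2.5)
p = 15.5

15.5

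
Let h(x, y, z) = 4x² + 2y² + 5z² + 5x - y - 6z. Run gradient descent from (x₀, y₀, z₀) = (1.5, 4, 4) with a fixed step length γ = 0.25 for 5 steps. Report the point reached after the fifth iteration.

(-2.75, 0.25, -25.21875)

∇h = (8x + 5, 4y - 1, 10z - 6)
(x₁, y₁, z₁) = (1.5, 4, 4) − 0.25·(17, 15, 34) = (-2.75, 0.25, -4.5)
(x₂, y₂, z₂) = (-2.75, 0.25, -4.5) − 0.25·(-17, 0, -51) = (1.5, 0.25, 8.25)
(x₃, y₃, z₃) = (1.5, 0.25, 8.25) − 0.25·(17, 0, 76.5) = (-2.75, 0.25, -10.875)
(x₄, y₄, z₄) = (-2.75, 0.25, -10.875) − 0.25·(-17, 0, -114.75) = (1.5, 0.25, 17.8125)
(x₅, y₅, z₅) = (1.5, 0.25, 17.8125) − 0.25·(17, 0, 172.125) = (-2.75, 0.25, -25.21875)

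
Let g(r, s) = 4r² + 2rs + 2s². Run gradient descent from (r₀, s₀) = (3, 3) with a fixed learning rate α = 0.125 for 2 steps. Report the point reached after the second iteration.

∇g = (8r + 2s, 2r + 4s)
Step 1: at (3, 3), ∇g = (30, 18) → (3, 3) − 0.125·(30, 18) = (-0.75, 0.75)
Step 2: at (-0.75, 0.75), ∇g = (-4.5, 1.5) → (-0.75, 0.75) − 0.125·(-4.5, 1.5) = (-0.1875, 0.5625)

(-0.1875, 0.5625)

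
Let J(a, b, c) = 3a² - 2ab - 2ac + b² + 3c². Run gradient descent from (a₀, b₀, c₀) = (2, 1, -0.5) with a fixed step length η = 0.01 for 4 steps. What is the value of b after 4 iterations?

1.06526192

∇J = (6a - 2b - 2c, -2a + 2b, -2a + 6c)
Step 1: at (2, 1, -0.5), ∇J = (11, -2, -7) → (2, 1, -0.5) − 0.01·(11, -2, -7) = (1.89, 1.02, -0.43)
Step 2: at (1.89, 1.02, -0.43), ∇J = (10.16, -1.74, -6.36) → (1.89, 1.02, -0.43) − 0.01·(10.16, -1.74, -6.36) = (1.7884, 1.0374, -0.3664)
Step 3: at (1.7884, 1.0374, -0.3664), ∇J = (9.3884, -1.502, -5.7752) → (1.7884, 1.0374, -0.3664) − 0.01·(9.3884, -1.502, -5.7752) = (1.694516, 1.05242, -0.308648)
Step 4: at (1.694516, 1.05242, -0.308648), ∇J = (8.679552, -1.284192, -5.24092) → (1.694516, 1.05242, -0.308648) − 0.01·(8.679552, -1.284192, -5.24092) = (1.60772048, 1.06526192, -0.2562388)
b = 1.06526192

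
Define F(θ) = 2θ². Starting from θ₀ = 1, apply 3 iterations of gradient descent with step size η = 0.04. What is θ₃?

0.592704

F′(θ) = 4θ
θ₁ = 1 − 0.04·4 = 0.84
θ₂ = 0.84 − 0.04·3.36 = 0.7056
θ₃ = 0.7056 − 0.04·2.8224 = 0.592704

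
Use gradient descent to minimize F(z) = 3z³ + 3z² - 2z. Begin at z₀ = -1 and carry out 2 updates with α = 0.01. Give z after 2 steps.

F′(z) = 9z² + 6z - 2
Step 1: F′(-1) = 1; z₁ = -1 − 0.01·1 = -1.01
Step 2: F′(-1.01) = 1.1209; z₂ = -1.01 − 0.01·1.1209 = -1.021209

-1.021209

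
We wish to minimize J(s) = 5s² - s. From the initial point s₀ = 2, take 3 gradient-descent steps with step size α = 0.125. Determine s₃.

J′(s) = 10s - 1
s₁ = 2 − 0.125·19 = -0.375
s₂ = -0.375 − 0.125·(-4.75) = 0.21875
s₃ = 0.21875 − 0.125·1.1875 = 0.0703125

0.0703125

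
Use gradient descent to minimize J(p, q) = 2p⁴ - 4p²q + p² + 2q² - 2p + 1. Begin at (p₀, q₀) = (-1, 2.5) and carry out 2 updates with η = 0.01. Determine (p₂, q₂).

(-1.14843904, 2.389056)

∇J = (8p³ - 8pq + 2p - 2, -4p² + 4q)
(p₁, q₁) = (-1, 2.5) − 0.01·(8, 6) = (-1.08, 2.44)
(p₂, q₂) = (-1.08, 2.44) − 0.01·(6.843904, 5.0944) = (-1.14843904, 2.389056)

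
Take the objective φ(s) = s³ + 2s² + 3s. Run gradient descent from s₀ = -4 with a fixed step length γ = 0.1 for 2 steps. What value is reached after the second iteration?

-21.675

φ′(s) = 3s² + 4s + 3
s₁ = -4 − 0.1·35 = -7.5
s₂ = -7.5 − 0.1·141.75 = -21.675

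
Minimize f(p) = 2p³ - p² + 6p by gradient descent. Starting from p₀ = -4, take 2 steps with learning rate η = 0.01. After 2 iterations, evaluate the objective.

f′(p) = 6p² - 2p + 6
p₁ = -4 − 0.01·110 = -5.1
p₂ = -5.1 − 0.01·172.26 = -6.8226
f(-6.8226) = -722.638476854352

-722.638476854352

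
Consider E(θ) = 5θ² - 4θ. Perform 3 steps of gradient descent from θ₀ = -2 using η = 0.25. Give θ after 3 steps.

8.5

E′(θ) = 10θ - 4
Step 1: E′(-2) = -24; θ₁ = -2 − 0.25·(-24) = 4
Step 2: E′(4) = 36; θ₂ = 4 − 0.25·36 = -5
Step 3: E′(-5) = -54; θ₃ = -5 − 0.25·(-54) = 8.5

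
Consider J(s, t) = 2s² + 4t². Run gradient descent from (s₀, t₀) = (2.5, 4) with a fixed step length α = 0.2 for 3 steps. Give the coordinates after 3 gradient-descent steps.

∇J = (4s, 8t)
Step 1: at (2.5, 4), ∇J = (10, 32) → (2.5, 4) − 0.2·(10, 32) = (0.5, -2.4)
Step 2: at (0.5, -2.4), ∇J = (2, -19.2) → (0.5, -2.4) − 0.2·(2, -19.2) = (0.1, 1.44)
Step 3: at (0.1, 1.44), ∇J = (0.4, 11.52) → (0.1, 1.44) − 0.2·(0.4, 11.52) = (0.02, -0.864)

(0.02, -0.864)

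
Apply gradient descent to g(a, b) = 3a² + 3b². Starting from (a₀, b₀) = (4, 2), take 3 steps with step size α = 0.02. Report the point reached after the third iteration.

∇g = (6a, 6b)
Step 1: at (4, 2), ∇g = (24, 12) → (4, 2) − 0.02·(24, 12) = (3.52, 1.76)
Step 2: at (3.52, 1.76), ∇g = (21.12, 10.56) → (3.52, 1.76) − 0.02·(21.12, 10.56) = (3.0976, 1.5488)
Step 3: at (3.0976, 1.5488), ∇g = (18.5856, 9.2928) → (3.0976, 1.5488) − 0.02·(18.5856, 9.2928) = (2.725888, 1.362944)

(2.725888, 1.362944)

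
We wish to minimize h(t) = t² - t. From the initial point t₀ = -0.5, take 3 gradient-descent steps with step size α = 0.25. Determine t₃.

h′(t) = 2t - 1
Step 1: h′(-0.5) = -2; t₁ = -0.5 − 0.25·(-2) = 0
Step 2: h′(0) = -1; t₂ = 0 − 0.25·(-1) = 0.25
Step 3: h′(0.25) = -0.5; t₃ = 0.25 − 0.25·(-0.5) = 0.375

0.375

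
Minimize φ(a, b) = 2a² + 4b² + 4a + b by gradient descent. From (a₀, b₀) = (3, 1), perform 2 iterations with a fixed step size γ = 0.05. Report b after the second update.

0.28

∇φ = (4a + 4, 8b + 1)
(a₁, b₁) = (3, 1) − 0.05·(16, 9) = (2.2, 0.55)
(a₂, b₂) = (2.2, 0.55) − 0.05·(12.8, 5.4) = (1.56, 0.28)
b = 0.28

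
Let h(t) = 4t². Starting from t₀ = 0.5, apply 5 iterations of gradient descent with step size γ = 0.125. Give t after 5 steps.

h′(t) = 8t
t₁ = 0.5 − 0.125·4 = 0
t₂ = 0 − 0.125·0 = 0
t₃ = 0 − 0.125·0 = 0
t₄ = 0 − 0.125·0 = 0
t₅ = 0 − 0.125·0 = 0

0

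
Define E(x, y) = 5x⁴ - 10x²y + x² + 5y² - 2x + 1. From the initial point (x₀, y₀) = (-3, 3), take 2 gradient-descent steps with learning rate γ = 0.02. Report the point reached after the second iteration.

∇E = (20x³ - 20xy + 2x - 2, -10x² + 10y)
Step 1: at (-3, 3), ∇E = (-368, -60) → (-3, 3) − 0.02·(-368, -60) = (4.36, 4.2)
Step 2: at (4.36, 4.2), ∇E = (1298.11712, -148.096) → (4.36, 4.2) − 0.02·(1298.11712, -148.096) = (-21.6023424, 7.16192)

(-21.6023424, 7.16192)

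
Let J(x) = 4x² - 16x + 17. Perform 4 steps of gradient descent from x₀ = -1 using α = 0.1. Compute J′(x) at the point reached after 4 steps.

J′(x) = 8x - 16
x₁ = -1 − 0.1·(-24) = 1.4
x₂ = 1.4 − 0.1·(-4.8) = 1.88
x₃ = 1.88 − 0.1·(-0.96) = 1.976
x₄ = 1.976 − 0.1·(-0.192) = 1.9952
J′(x) at (1.9952) = -0.0384

-0.0384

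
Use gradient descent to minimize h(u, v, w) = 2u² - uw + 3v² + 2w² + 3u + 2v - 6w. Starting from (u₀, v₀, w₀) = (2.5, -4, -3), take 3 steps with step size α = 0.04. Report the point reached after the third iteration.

∇h = (4u - w + 3, 6v + 2, -u + 4w - 6)
Step 1: at (2.5, -4, -3), ∇h = (16, -22, -20.5) → (2.5, -4, -3) − 0.04·(16, -22, -20.5) = (1.86, -3.12, -2.18)
Step 2: at (1.86, -3.12, -2.18), ∇h = (12.62, -16.72, -16.58) → (1.86, -3.12, -2.18) − 0.04·(12.62, -16.72, -16.58) = (1.3552, -2.4512, -1.5168)
Step 3: at (1.3552, -2.4512, -1.5168), ∇h = (9.9376, -12.7072, -13.4224) → (1.3552, -2.4512, -1.5168) − 0.04·(9.9376, -12.7072, -13.4224) = (0.957696, -1.942912, -0.979904)

(0.957696, -1.942912, -0.979904)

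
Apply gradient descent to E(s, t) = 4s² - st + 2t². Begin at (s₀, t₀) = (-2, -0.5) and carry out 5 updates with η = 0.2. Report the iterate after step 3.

(0.48, -0.128)

∇E = (8s - t, -s + 4t)
Step 1: at (-2, -0.5), ∇E = (-15.5, 0) → (-2, -0.5) − 0.2·(-15.5, 0) = (1.1, -0.5)
Step 2: at (1.1, -0.5), ∇E = (9.3, -3.1) → (1.1, -0.5) − 0.2·(9.3, -3.1) = (-0.76, 0.12)
Step 3: at (-0.76, 0.12), ∇E = (-6.2, 1.24) → (-0.76, 0.12) − 0.2·(-6.2, 1.24) = (0.48, -0.128)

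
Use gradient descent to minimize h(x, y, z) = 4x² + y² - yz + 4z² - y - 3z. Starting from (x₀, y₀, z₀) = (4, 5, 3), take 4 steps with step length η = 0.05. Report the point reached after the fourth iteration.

∇h = (8x, 2y - z - 1, -y + 8z - 3)
Step 1: at (4, 5, 3), ∇h = (32, 6, 16) → (4, 5, 3) − 0.05·(32, 6, 16) = (2.4, 4.7, 2.2)
Step 2: at (2.4, 4.7, 2.2), ∇h = (19.2, 6.2, 9.9) → (2.4, 4.7, 2.2) − 0.05·(19.2, 6.2, 9.9) = (1.44, 4.39, 1.705)
Step 3: at (1.44, 4.39, 1.705), ∇h = (11.52, 6.075, 6.25) → (1.44, 4.39, 1.705) − 0.05·(11.52, 6.075, 6.25) = (0.864, 4.08625, 1.3925)
Step 4: at (0.864, 4.08625, 1.3925), ∇h = (6.912, 5.78, 4.05375) → (0.864, 4.08625, 1.3925) − 0.05·(6.912, 5.78, 4.05375) = (0.5184, 3.79725, 1.1898125)

(0.5184, 3.79725, 1.1898125)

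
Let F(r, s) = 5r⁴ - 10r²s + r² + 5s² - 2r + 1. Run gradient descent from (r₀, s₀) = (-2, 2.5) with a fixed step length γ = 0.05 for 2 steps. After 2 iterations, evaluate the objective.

358.65257147208

∇F = (20r³ - 20rs + 2r - 2, -10r² + 10s)
(r₁, s₁) = (-2, 2.5) − 0.05·(-66, -15) = (1.3, 3.25)
(r₂, s₂) = (1.3, 3.25) − 0.05·(-39.96, 15.6) = (3.298, 2.47)
F(3.298, 2.47) = 358.65257147208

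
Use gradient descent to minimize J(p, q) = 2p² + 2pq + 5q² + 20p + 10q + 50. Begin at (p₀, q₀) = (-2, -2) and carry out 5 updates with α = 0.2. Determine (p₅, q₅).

∇J = (4p + 2q + 20, 2p + 10q + 10)
(p₁, q₁) = (-2, -2) − 0.2·(8, -14) = (-3.6, 0.8)
(p₂, q₂) = (-3.6, 0.8) − 0.2·(7.2, 10.8) = (-5.04, -1.36)
(p₃, q₃) = (-5.04, -1.36) − 0.2·(-2.88, -13.68) = (-4.464, 1.376)
(p₄, q₄) = (-4.464, 1.376) − 0.2·(4.896, 14.832) = (-5.4432, -1.5904)
(p₅, q₅) = (-5.4432, -1.5904) − 0.2·(-4.9536, -16.7904) = (-4.45248, 1.76768)

(-4.45248, 1.76768)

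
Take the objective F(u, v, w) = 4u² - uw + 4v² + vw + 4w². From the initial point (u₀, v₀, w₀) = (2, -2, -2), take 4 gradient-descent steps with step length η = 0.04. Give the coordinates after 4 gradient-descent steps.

∇F = (8u - w, 8v + w, -u + v + 8w)
(u₁, v₁, w₁) = (2, -2, -2) − 0.04·(18, -18, -20) = (1.28, -1.28, -1.2)
(u₂, v₂, w₂) = (1.28, -1.28, -1.2) − 0.04·(11.44, -11.44, -12.16) = (0.8224, -0.8224, -0.7136)
(u₃, v₃, w₃) = (0.8224, -0.8224, -0.7136) − 0.04·(7.2928, -7.2928, -7.3536) = (0.530688, -0.530688, -0.419456)
(u₄, v₄, w₄) = (0.530688, -0.530688, -0.419456) − 0.04·(4.66496, -4.66496, -4.417024) = (0.3440896, -0.3440896, -0.24277504)

(0.3440896, -0.3440896, -0.24277504)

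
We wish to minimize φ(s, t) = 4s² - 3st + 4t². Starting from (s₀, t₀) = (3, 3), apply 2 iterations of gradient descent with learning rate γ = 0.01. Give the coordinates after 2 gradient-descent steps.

(2.7075, 2.7075)

∇φ = (8s - 3t, -3s + 8t)
Step 1: at (3, 3), ∇φ = (15, 15) → (3, 3) − 0.01·(15, 15) = (2.85, 2.85)
Step 2: at (2.85, 2.85), ∇φ = (14.25, 14.25) → (2.85, 2.85) − 0.01·(14.25, 14.25) = (2.7075, 2.7075)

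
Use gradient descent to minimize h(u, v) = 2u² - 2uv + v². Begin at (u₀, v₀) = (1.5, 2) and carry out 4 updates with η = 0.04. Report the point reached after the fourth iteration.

∇h = (4u - 2v, -2u + 2v)
Step 1: at (1.5, 2), ∇h = (2, 1) → (1.5, 2) − 0.04·(2, 1) = (1.42, 1.96)
Step 2: at (1.42, 1.96), ∇h = (1.76, 1.08) → (1.42, 1.96) − 0.04·(1.76, 1.08) = (1.3496, 1.9168)
Step 3: at (1.3496, 1.9168), ∇h = (1.5648, 1.1344) → (1.3496, 1.9168) − 0.04·(1.5648, 1.1344) = (1.287008, 1.871424)
Step 4: at (1.287008, 1.871424), ∇h = (1.405184, 1.168832) → (1.287008, 1.871424) − 0.04·(1.405184, 1.168832) = (1.23080064, 1.82467072)

(1.23080064, 1.82467072)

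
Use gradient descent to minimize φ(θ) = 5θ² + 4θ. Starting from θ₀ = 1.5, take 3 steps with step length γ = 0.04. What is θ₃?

0.0104

φ′(θ) = 10θ + 4
Step 1: φ′(1.5) = 19; θ₁ = 1.5 − 0.04·19 = 0.74
Step 2: φ′(0.74) = 11.4; θ₂ = 0.74 − 0.04·11.4 = 0.284
Step 3: φ′(0.284) = 6.84; θ₃ = 0.284 − 0.04·6.84 = 0.0104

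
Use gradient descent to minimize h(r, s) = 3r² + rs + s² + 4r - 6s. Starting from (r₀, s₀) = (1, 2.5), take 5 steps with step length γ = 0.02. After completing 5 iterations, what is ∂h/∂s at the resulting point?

-0.8997242

∇h = (6r + s + 4, r + 2s - 6)
Step 1: at (1, 2.5), ∇h = (12.5, 0) → (1, 2.5) − 0.02·(12.5, 0) = (0.75, 2.5)
Step 2: at (0.75, 2.5), ∇h = (11, -0.25) → (0.75, 2.5) − 0.02·(11, -0.25) = (0.53, 2.505)
Step 3: at (0.53, 2.505), ∇h = (9.685, -0.46) → (0.53, 2.505) − 0.02·(9.685, -0.46) = (0.3363, 2.5142)
Step 4: at (0.3363, 2.5142), ∇h = (8.532, -0.6353) → (0.3363, 2.5142) − 0.02·(8.532, -0.6353) = (0.16566, 2.526906)
Step 5: at (0.16566, 2.526906), ∇h = (7.520866, -0.780528) → (0.16566, 2.526906) − 0.02·(7.520866, -0.780528) = (0.01524268, 2.54251656)
∂h/∂s at (0.01524268, 2.54251656) = -0.8997242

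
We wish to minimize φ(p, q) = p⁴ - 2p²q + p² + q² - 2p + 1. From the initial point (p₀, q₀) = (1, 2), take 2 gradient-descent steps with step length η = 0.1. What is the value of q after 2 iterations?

∇φ = (4p³ - 4pq + 2p - 2, -2p² + 2q)
(p₁, q₁) = (1, 2) − 0.1·(-4, 2) = (1.4, 1.8)
(p₂, q₂) = (1.4, 1.8) − 0.1·(1.696, -0.32) = (1.2304, 1.832)
q = 1.832

1.832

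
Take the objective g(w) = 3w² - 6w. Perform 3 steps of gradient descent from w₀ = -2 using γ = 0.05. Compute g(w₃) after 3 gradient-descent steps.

0.176523

g′(w) = 6w - 6
w₁ = -2 − 0.05·(-18) = -1.1
w₂ = -1.1 − 0.05·(-12.6) = -0.47
w₃ = -0.47 − 0.05·(-8.82) = -0.029
g(-0.029) = 0.176523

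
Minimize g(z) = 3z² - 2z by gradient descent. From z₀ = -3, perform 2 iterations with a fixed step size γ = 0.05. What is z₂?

-1.3

g′(z) = 6z - 2
Step 1: g′(-3) = -20; z₁ = -3 − 0.05·(-20) = -2
Step 2: g′(-2) = -14; z₂ = -2 − 0.05·(-14) = -1.3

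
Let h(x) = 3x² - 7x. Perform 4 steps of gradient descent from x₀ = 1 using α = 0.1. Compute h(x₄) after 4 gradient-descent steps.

h′(x) = 6x - 7
x₁ = 1 − 0.1·(-1) = 1.1
x₂ = 1.1 − 0.1·(-0.4) = 1.14
x₃ = 1.14 − 0.1·(-0.16) = 1.156
x₄ = 1.156 − 0.1·(-0.064) = 1.1624
h(1.1624) = -4.08327872

-4.08327872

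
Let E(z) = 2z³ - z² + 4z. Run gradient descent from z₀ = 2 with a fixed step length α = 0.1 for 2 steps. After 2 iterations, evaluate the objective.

E′(z) = 6z² - 2z + 4
Step 1: E′(2) = 24; z₁ = 2 − 0.1·24 = -0.4
Step 2: E′(-0.4) = 5.76; z₂ = -0.4 − 0.1·5.76 = -0.976
E(-0.976) = -6.716004352

-6.716004352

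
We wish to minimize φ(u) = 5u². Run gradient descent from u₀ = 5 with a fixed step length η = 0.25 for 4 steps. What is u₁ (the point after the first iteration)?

-7.5

φ′(u) = 10u
u₁ = 5 − 0.25·50 = -7.5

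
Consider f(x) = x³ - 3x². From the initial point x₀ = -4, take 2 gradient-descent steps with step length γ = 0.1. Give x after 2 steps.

f′(x) = 3x² - 6x
x₁ = -4 − 0.1·72 = -11.2
x₂ = -11.2 − 0.1·443.52 = -55.552

-55.552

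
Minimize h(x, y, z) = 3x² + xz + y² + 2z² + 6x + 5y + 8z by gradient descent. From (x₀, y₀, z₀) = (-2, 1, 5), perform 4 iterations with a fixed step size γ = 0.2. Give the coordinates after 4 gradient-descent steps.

(-0.704, -2.0464, -1.7824)

∇h = (6x + z + 6, 2y + 5, x + 4z + 8)
(x₁, y₁, z₁) = (-2, 1, 5) − 0.2·(-1, 7, 26) = (-1.8, -0.4, -0.2)
(x₂, y₂, z₂) = (-1.8, -0.4, -0.2) − 0.2·(-5, 4.2, 5.4) = (-0.8, -1.24, -1.28)
(x₃, y₃, z₃) = (-0.8, -1.24, -1.28) − 0.2·(-0.08, 2.52, 2.08) = (-0.784, -1.744, -1.696)
(x₄, y₄, z₄) = (-0.784, -1.744, -1.696) − 0.2·(-0.4, 1.512, 0.432) = (-0.704, -2.0464, -1.7824)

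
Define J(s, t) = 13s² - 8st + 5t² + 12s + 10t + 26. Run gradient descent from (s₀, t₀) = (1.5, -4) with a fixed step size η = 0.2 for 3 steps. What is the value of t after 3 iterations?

∇J = (26s - 8t + 12, -8s + 10t + 10)
(s₁, t₁) = (1.5, -4) − 0.2·(83, -42) = (-15.1, 4.4)
(s₂, t₂) = (-15.1, 4.4) − 0.2·(-415.8, 174.8) = (68.06, -30.56)
(s₃, t₃) = (68.06, -30.56) − 0.2·(2026.04, -840.08) = (-337.148, 137.456)
t = 137.456

137.456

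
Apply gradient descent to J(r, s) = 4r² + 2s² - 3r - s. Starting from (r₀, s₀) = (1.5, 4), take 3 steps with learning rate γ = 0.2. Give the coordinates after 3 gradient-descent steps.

(0.132, 0.28)

∇J = (8r - 3, 4s - 1)
(r₁, s₁) = (1.5, 4) − 0.2·(9, 15) = (-0.3, 1)
(r₂, s₂) = (-0.3, 1) − 0.2·(-5.4, 3) = (0.78, 0.4)
(r₃, s₃) = (0.78, 0.4) − 0.2·(3.24, 0.6) = (0.132, 0.28)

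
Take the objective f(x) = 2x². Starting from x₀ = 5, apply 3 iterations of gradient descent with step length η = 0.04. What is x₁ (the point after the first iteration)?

f′(x) = 4x
x₁ = 5 − 0.04·20 = 4.2

4.2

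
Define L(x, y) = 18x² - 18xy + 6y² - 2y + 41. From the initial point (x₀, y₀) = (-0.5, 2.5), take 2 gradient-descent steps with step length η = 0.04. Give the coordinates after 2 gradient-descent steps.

∇L = (36x - 18y, -18x + 12y - 2)
Step 1: at (-0.5, 2.5), ∇L = (-63, 37) → (-0.5, 2.5) − 0.04·(-63, 37) = (2.02, 1.02)
Step 2: at (2.02, 1.02), ∇L = (54.36, -26.12) → (2.02, 1.02) − 0.04·(54.36, -26.12) = (-0.1544, 2.0648)

(-0.1544, 2.0648)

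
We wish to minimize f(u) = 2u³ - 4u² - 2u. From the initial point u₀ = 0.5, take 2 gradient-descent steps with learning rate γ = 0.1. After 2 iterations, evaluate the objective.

-5.10233661175

f′(u) = 6u² - 8u - 2
u₁ = 0.5 − 0.1·(-4.5) = 0.95
u₂ = 0.95 − 0.1·(-4.185) = 1.3685
f(1.3685) = -5.10233661175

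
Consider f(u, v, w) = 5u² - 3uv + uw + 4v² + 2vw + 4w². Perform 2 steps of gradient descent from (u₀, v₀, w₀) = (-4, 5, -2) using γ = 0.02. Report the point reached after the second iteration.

∇f = (10u - 3v + w, -3u + 8v + 2w, u + 2v + 8w)
(u₁, v₁, w₁) = (-4, 5, -2) − 0.02·(-57, 48, -10) = (-2.86, 4.04, -1.8)
(u₂, v₂, w₂) = (-2.86, 4.04, -1.8) − 0.02·(-42.52, 37.3, -9.18) = (-2.0096, 3.294, -1.6164)

(-2.0096, 3.294, -1.6164)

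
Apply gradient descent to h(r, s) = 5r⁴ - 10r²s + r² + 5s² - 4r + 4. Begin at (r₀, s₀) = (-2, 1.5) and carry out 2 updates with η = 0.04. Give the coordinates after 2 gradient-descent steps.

∇h = (20r³ - 20rs + 2r - 4, -10r² + 10s)
(r₁, s₁) = (-2, 1.5) − 0.04·(-108, -25) = (2.32, 2.5)
(r₂, s₂) = (2.32, 2.5) − 0.04·(134.38336, -28.824) = (-3.0553344, 3.65296)

(-3.0553344, 3.65296)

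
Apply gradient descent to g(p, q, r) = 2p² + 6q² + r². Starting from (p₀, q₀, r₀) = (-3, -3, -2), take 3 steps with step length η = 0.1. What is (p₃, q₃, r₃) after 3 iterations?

(-0.648, 0.024, -1.024)

∇g = (4p, 12q, 2r)
Step 1: at (-3, -3, -2), ∇g = (-12, -36, -4) → (-3, -3, -2) − 0.1·(-12, -36, -4) = (-1.8, 0.6, -1.6)
Step 2: at (-1.8, 0.6, -1.6), ∇g = (-7.2, 7.2, -3.2) → (-1.8, 0.6, -1.6) − 0.1·(-7.2, 7.2, -3.2) = (-1.08, -0.12, -1.28)
Step 3: at (-1.08, -0.12, -1.28), ∇g = (-4.32, -1.44, -2.56) → (-1.08, -0.12, -1.28) − 0.1·(-4.32, -1.44, -2.56) = (-0.648, 0.024, -1.024)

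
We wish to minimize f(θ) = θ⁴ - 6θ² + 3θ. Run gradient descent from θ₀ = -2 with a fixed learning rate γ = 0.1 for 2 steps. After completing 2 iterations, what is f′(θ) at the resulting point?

-15.5625

f′(θ) = 4θ³ - 12θ + 3
Step 1: f′(-2) = -5; θ₁ = -2 − 0.1·(-5) = -1.5
Step 2: f′(-1.5) = 7.5; θ₂ = -1.5 − 0.1·7.5 = -2.25
f′(θ) at (-2.25) = -15.5625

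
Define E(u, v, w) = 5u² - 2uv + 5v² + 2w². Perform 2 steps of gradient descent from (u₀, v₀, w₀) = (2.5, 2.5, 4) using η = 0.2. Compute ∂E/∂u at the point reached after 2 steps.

7.2

∇E = (10u - 2v, -2u + 10v, 4w)
Step 1: at (2.5, 2.5, 4), ∇E = (20, 20, 16) → (2.5, 2.5, 4) − 0.2·(20, 20, 16) = (-1.5, -1.5, 0.8)
Step 2: at (-1.5, -1.5, 0.8), ∇E = (-12, -12, 3.2) → (-1.5, -1.5, 0.8) − 0.2·(-12, -12, 3.2) = (0.9, 0.9, 0.16)
∂E/∂u at (0.9, 0.9, 0.16) = 7.2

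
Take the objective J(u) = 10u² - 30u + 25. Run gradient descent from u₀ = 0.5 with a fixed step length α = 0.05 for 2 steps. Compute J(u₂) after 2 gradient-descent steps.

2.5

J′(u) = 20u - 30
u₁ = 0.5 − 0.05·(-20) = 1.5
u₂ = 1.5 − 0.05·0 = 1.5
J(1.5) = 2.5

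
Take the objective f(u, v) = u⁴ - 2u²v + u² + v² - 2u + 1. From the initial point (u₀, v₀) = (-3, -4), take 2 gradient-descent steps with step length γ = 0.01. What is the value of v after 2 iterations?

-3.628208

∇f = (4u³ - 4uv + 2u - 2, -2u² + 2v)
(u₁, v₁) = (-3, -4) − 0.01·(-164, -26) = (-1.36, -3.74)
(u₂, v₂) = (-1.36, -3.74) − 0.01·(-35.127424, -11.1792) = (-1.00872576, -3.628208)
v = -3.628208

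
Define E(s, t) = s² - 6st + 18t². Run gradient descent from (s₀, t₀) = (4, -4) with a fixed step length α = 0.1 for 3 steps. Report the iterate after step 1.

(0.8, 12.8)

∇E = (2s - 6t, -6s + 36t)
Step 1: at (4, -4), ∇E = (32, -168) → (4, -4) − 0.1·(32, -168) = (0.8, 12.8)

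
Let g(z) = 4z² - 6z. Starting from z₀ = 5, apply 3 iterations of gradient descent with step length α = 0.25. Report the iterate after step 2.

5

g′(z) = 8z - 6
z₁ = 5 − 0.25·34 = -3.5
z₂ = -3.5 − 0.25·(-34) = 5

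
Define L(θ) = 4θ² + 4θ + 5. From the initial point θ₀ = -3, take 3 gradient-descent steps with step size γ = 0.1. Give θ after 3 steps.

L′(θ) = 8θ + 4
θ₁ = -3 − 0.1·(-20) = -1
θ₂ = -1 − 0.1·(-4) = -0.6
θ₃ = -0.6 − 0.1·(-0.8) = -0.52

-0.52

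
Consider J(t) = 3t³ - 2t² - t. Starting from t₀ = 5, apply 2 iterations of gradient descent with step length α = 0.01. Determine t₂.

2.299856

J′(t) = 9t² - 4t - 1
t₁ = 5 − 0.01·204 = 2.96
t₂ = 2.96 − 0.01·66.0144 = 2.299856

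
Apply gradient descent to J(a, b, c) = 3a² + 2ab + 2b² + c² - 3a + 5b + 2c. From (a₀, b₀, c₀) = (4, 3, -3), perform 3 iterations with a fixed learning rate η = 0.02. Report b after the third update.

1.67648

∇J = (6a + 2b - 3, 2a + 4b + 5, 2c + 2)
(a₁, b₁, c₁) = (4, 3, -3) − 0.02·(27, 25, -4) = (3.46, 2.5, -2.92)
(a₂, b₂, c₂) = (3.46, 2.5, -2.92) − 0.02·(22.76, 21.92, -3.84) = (3.0048, 2.0616, -2.8432)
(a₃, b₃, c₃) = (3.0048, 2.0616, -2.8432) − 0.02·(19.152, 19.256, -3.6864) = (2.62176, 1.67648, -2.769472)
b = 1.67648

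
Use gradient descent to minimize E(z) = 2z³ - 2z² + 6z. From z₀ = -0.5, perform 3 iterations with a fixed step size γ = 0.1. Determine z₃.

-15.13436335

E′(z) = 6z² - 4z + 6
z₁ = -0.5 − 0.1·9.5 = -1.45
z₂ = -1.45 − 0.1·24.415 = -3.8915
z₃ = -3.8915 − 0.1·112.4286335 = -15.13436335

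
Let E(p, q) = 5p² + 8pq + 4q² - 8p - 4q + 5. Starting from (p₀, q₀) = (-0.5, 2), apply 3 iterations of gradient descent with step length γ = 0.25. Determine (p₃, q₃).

(-10.8125, -10.25)

∇E = (10p + 8q - 8, 8p + 8q - 4)
Step 1: at (-0.5, 2), ∇E = (3, 8) → (-0.5, 2) − 0.25·(3, 8) = (-1.25, 0)
Step 2: at (-1.25, 0), ∇E = (-20.5, -14) → (-1.25, 0) − 0.25·(-20.5, -14) = (3.875, 3.5)
Step 3: at (3.875, 3.5), ∇E = (58.75, 55) → (3.875, 3.5) − 0.25·(58.75, 55) = (-10.8125, -10.25)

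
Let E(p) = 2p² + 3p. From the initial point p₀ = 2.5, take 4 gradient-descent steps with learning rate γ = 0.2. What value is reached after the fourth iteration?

E′(p) = 4p + 3
Step 1: E′(2.5) = 13; p₁ = 2.5 − 0.2·13 = -0.1
Step 2: E′(-0.1) = 2.6; p₂ = -0.1 − 0.2·2.6 = -0.62
Step 3: E′(-0.62) = 0.52; p₃ = -0.62 − 0.2·0.52 = -0.724
Step 4: E′(-0.724) = 0.104; p₄ = -0.724 − 0.2·0.104 = -0.7448

-0.7448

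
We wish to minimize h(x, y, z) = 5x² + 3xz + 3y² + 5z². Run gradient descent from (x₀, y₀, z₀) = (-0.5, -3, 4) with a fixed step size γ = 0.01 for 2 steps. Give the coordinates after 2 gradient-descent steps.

∇h = (10x + 3z, 6y, 3x + 10z)
Step 1: at (-0.5, -3, 4), ∇h = (7, -18, 38.5) → (-0.5, -3, 4) − 0.01·(7, -18, 38.5) = (-0.57, -2.82, 3.615)
Step 2: at (-0.57, -2.82, 3.615), ∇h = (5.145, -16.92, 34.44) → (-0.57, -2.82, 3.615) − 0.01·(5.145, -16.92, 34.44) = (-0.62145, -2.6508, 3.2706)

(-0.62145, -2.6508, 3.2706)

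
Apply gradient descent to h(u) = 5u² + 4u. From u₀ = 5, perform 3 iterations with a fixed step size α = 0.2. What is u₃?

-5.8

h′(u) = 10u + 4
Step 1: h′(5) = 54; u₁ = 5 − 0.2·54 = -5.8
Step 2: h′(-5.8) = -54; u₂ = -5.8 − 0.2·(-54) = 5
Step 3: h′(5) = 54; u₃ = 5 − 0.2·54 = -5.8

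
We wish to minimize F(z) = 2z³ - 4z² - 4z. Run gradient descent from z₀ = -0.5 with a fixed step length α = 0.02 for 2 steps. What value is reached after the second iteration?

-0.568508

F′(z) = 6z² - 8z - 4
Step 1: F′(-0.5) = 1.5; z₁ = -0.5 − 0.02·1.5 = -0.53
Step 2: F′(-0.53) = 1.9254; z₂ = -0.53 − 0.02·1.9254 = -0.568508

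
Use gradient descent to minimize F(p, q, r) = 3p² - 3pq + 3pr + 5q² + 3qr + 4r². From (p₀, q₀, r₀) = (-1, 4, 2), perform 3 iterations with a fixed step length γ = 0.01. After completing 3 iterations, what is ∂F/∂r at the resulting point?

∇F = (6p - 3q + 3r, -3p + 10q + 3r, 3p + 3q + 8r)
Step 1: at (-1, 4, 2), ∇F = (-12, 49, 25) → (-1, 4, 2) − 0.01·(-12, 49, 25) = (-0.88, 3.51, 1.75)
Step 2: at (-0.88, 3.51, 1.75), ∇F = (-10.56, 42.99, 21.89) → (-0.88, 3.51, 1.75) − 0.01·(-10.56, 42.99, 21.89) = (-0.7744, 3.0801, 1.5311)
Step 3: at (-0.7744, 3.0801, 1.5311), ∇F = (-9.2934, 37.7175, 19.1659) → (-0.7744, 3.0801, 1.5311) − 0.01·(-9.2934, 37.7175, 19.1659) = (-0.681466, 2.702925, 1.339441)
∂F/∂r at (-0.681466, 2.702925, 1.339441) = 16.779905

16.779905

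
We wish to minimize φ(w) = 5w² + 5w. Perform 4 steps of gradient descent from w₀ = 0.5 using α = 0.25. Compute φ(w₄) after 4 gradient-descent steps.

φ′(w) = 10w + 5
w₁ = 0.5 − 0.25·10 = -2
w₂ = -2 − 0.25·(-15) = 1.75
w₃ = 1.75 − 0.25·22.5 = -3.875
w₄ = -3.875 − 0.25·(-33.75) = 4.5625
φ(4.5625) = 126.89453125

126.89453125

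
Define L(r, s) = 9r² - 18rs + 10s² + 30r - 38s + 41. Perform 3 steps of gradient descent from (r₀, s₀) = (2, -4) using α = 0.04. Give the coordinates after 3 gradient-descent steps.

(-1.79584, 0.949632)

∇L = (18r - 18s + 30, -18r + 20s - 38)
(r₁, s₁) = (2, -4) − 0.04·(138, -154) = (-3.52, 2.16)
(r₂, s₂) = (-3.52, 2.16) − 0.04·(-72.24, 68.56) = (-0.6304, -0.5824)
(r₃, s₃) = (-0.6304, -0.5824) − 0.04·(29.136, -38.3008) = (-1.79584, 0.949632)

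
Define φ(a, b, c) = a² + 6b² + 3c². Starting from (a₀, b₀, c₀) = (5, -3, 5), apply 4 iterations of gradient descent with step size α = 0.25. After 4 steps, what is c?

0.3125

∇φ = (2a, 12b, 6c)
Step 1: at (5, -3, 5), ∇φ = (10, -36, 30) → (5, -3, 5) − 0.25·(10, -36, 30) = (2.5, 6, -2.5)
Step 2: at (2.5, 6, -2.5), ∇φ = (5, 72, -15) → (2.5, 6, -2.5) − 0.25·(5, 72, -15) = (1.25, -12, 1.25)
Step 3: at (1.25, -12, 1.25), ∇φ = (2.5, -144, 7.5) → (1.25, -12, 1.25) − 0.25·(2.5, -144, 7.5) = (0.625, 24, -0.625)
Step 4: at (0.625, 24, -0.625), ∇φ = (1.25, 288, -3.75) → (0.625, 24, -0.625) − 0.25·(1.25, 288, -3.75) = (0.3125, -48, 0.3125)
c = 0.3125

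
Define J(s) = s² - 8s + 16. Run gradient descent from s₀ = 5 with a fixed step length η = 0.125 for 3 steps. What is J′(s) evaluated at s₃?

J′(s) = 2s - 8
s₁ = 5 − 0.125·2 = 4.75
s₂ = 4.75 − 0.125·1.5 = 4.5625
s₃ = 4.5625 − 0.125·1.125 = 4.421875
J′(s) at (4.421875) = 0.84375

0.84375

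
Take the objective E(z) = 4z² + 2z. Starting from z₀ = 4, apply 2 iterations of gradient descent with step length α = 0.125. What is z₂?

-0.25

E′(z) = 8z + 2
z₁ = 4 − 0.125·34 = -0.25
z₂ = -0.25 − 0.125·0 = -0.25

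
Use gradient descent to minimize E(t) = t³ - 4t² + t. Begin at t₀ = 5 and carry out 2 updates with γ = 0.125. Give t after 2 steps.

0.78125

E′(t) = 3t² - 8t + 1
Step 1: E′(5) = 36; t₁ = 5 − 0.125·36 = 0.5
Step 2: E′(0.5) = -2.25; t₂ = 0.5 − 0.125·(-2.25) = 0.78125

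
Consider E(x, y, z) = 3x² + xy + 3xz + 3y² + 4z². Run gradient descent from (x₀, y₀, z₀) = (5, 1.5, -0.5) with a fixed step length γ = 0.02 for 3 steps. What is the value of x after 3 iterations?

3.45632

∇E = (6x + y + 3z, x + 6y, 3x + 8z)
Step 1: at (5, 1.5, -0.5), ∇E = (30, 14, 11) → (5, 1.5, -0.5) − 0.02·(30, 14, 11) = (4.4, 1.22, -0.72)
Step 2: at (4.4, 1.22, -0.72), ∇E = (25.46, 11.72, 7.44) → (4.4, 1.22, -0.72) − 0.02·(25.46, 11.72, 7.44) = (3.8908, 0.9856, -0.8688)
Step 3: at (3.8908, 0.9856, -0.8688), ∇E = (21.724, 9.8044, 4.722) → (3.8908, 0.9856, -0.8688) − 0.02·(21.724, 9.8044, 4.722) = (3.45632, 0.789512, -0.96324)
x = 3.45632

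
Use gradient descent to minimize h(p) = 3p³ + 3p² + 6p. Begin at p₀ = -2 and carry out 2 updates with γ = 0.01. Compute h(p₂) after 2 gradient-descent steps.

-53.273797872423

h′(p) = 9p² + 6p + 6
p₁ = -2 − 0.01·30 = -2.3
p₂ = -2.3 − 0.01·39.81 = -2.6981
h(-2.6981) = -53.273797872423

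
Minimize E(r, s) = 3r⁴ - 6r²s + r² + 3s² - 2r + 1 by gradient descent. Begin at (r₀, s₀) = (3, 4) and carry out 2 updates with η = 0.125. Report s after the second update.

∇E = (12r³ - 12rs + 2r - 2, -6r² + 6s)
Step 1: at (3, 4), ∇E = (184, -30) → (3, 4) − 0.125·(184, -30) = (-20, 7.75)
Step 2: at (-20, 7.75), ∇E = (-94182, -2353.5) → (-20, 7.75) − 0.125·(-94182, -2353.5) = (11752.75, 301.9375)
s = 301.9375

301.9375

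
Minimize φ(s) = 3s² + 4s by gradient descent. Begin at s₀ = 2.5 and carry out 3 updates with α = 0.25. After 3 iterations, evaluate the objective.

φ′(s) = 6s + 4
s₁ = 2.5 − 0.25·19 = -2.25
s₂ = -2.25 − 0.25·(-9.5) = 0.125
s₃ = 0.125 − 0.25·4.75 = -1.0625
φ(-1.0625) = -0.86328125

-0.86328125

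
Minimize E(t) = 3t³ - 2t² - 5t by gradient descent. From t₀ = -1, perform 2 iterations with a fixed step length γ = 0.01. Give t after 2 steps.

-1.178176

E′(t) = 9t² - 4t - 5
Step 1: E′(-1) = 8; t₁ = -1 − 0.01·8 = -1.08
Step 2: E′(-1.08) = 9.8176; t₂ = -1.08 − 0.01·9.8176 = -1.178176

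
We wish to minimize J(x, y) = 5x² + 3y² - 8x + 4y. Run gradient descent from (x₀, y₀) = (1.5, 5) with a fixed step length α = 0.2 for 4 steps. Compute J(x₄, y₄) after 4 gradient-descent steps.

∇J = (10x - 8, 6y + 4)
Step 1: at (1.5, 5), ∇J = (7, 34) → (1.5, 5) − 0.2·(7, 34) = (0.1, -1.8)
Step 2: at (0.1, -1.8), ∇J = (-7, -6.8) → (0.1, -1.8) − 0.2·(-7, -6.8) = (1.5, -0.44)
Step 3: at (1.5, -0.44), ∇J = (7, 1.36) → (1.5, -0.44) − 0.2·(7, 1.36) = (0.1, -0.712)
Step 4: at (0.1, -0.712), ∇J = (-7, -0.272) → (0.1, -0.712) − 0.2·(-7, -0.272) = (1.5, -0.6576)
J(1.5, -0.6576) = -2.08308672

-2.08308672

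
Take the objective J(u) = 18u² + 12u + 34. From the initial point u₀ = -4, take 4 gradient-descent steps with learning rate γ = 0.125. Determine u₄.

-550.5625

J′(u) = 36u + 12
Step 1: J′(-4) = -132; u₁ = -4 − 0.125·(-132) = 12.5
Step 2: J′(12.5) = 462; u₂ = 12.5 − 0.125·462 = -45.25
Step 3: J′(-45.25) = -1617; u₃ = -45.25 − 0.125·(-1617) = 156.875
Step 4: J′(156.875) = 5659.5; u₄ = 156.875 − 0.125·5659.5 = -550.5625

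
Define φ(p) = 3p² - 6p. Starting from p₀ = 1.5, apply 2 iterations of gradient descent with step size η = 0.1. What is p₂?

1.08

φ′(p) = 6p - 6
Step 1: φ′(1.5) = 3; p₁ = 1.5 − 0.1·3 = 1.2
Step 2: φ′(1.2) = 1.2; p₂ = 1.2 − 0.1·1.2 = 1.08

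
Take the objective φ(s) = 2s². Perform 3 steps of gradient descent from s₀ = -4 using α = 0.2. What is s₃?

-0.032

φ′(s) = 4s
Step 1: φ′(-4) = -16; s₁ = -4 − 0.2·(-16) = -0.8
Step 2: φ′(-0.8) = -3.2; s₂ = -0.8 − 0.2·(-3.2) = -0.16
Step 3: φ′(-0.16) = -0.64; s₃ = -0.16 − 0.2·(-0.64) = -0.032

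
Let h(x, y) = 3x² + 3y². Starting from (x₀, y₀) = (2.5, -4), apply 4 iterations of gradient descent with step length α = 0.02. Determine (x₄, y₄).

(1.4992384, -2.39878144)

∇h = (6x, 6y)
(x₁, y₁) = (2.5, -4) − 0.02·(15, -24) = (2.2, -3.52)
(x₂, y₂) = (2.2, -3.52) − 0.02·(13.2, -21.12) = (1.936, -3.0976)
(x₃, y₃) = (1.936, -3.0976) − 0.02·(11.616, -18.5856) = (1.70368, -2.725888)
(x₄, y₄) = (1.70368, -2.725888) − 0.02·(10.22208, -16.355328) = (1.4992384, -2.39878144)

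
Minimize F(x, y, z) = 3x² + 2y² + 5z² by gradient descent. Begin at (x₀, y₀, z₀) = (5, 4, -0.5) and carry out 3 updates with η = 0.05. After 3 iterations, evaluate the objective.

∇F = (6x, 4y, 10z)
Step 1: at (5, 4, -0.5), ∇F = (30, 16, -5) → (5, 4, -0.5) − 0.05·(30, 16, -5) = (3.5, 3.2, -0.25)
Step 2: at (3.5, 3.2, -0.25), ∇F = (21, 12.8, -2.5) → (3.5, 3.2, -0.25) − 0.05·(21, 12.8, -2.5) = (2.45, 2.56, -0.125)
Step 3: at (2.45, 2.56, -0.125), ∇F = (14.7, 10.24, -1.25) → (2.45, 2.56, -0.125) − 0.05·(14.7, 10.24, -1.25) = (1.715, 2.048, -0.0625)
F(1.715, 2.048, -0.0625) = 17.23181425

17.23181425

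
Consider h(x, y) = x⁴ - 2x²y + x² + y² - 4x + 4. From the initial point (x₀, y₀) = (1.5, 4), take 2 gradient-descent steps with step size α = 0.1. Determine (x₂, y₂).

∇h = (4x³ - 4xy + 2x - 4, -2x² + 2y)
(x₁, y₁) = (1.5, 4) − 0.1·(-11.5, 3.5) = (2.65, 3.65)
(x₂, y₂) = (2.65, 3.65) − 0.1·(37.0485, -6.745) = (-1.05485, 4.3245)

(-1.05485, 4.3245)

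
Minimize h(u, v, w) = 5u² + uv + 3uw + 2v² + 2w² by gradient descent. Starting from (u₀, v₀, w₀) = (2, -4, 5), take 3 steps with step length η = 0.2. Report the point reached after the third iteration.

∇h = (10u + v + 3w, u + 4v, 3u + 4w)
Step 1: at (2, -4, 5), ∇h = (31, -14, 26) → (2, -4, 5) − 0.2·(31, -14, 26) = (-4.2, -1.2, -0.2)
Step 2: at (-4.2, -1.2, -0.2), ∇h = (-43.8, -9, -13.4) → (-4.2, -1.2, -0.2) − 0.2·(-43.8, -9, -13.4) = (4.56, 0.6, 2.48)
Step 3: at (4.56, 0.6, 2.48), ∇h = (53.64, 6.96, 23.6) → (4.56, 0.6, 2.48) − 0.2·(53.64, 6.96, 23.6) = (-6.168, -0.792, -2.24)

(-6.168, -0.792, -2.24)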